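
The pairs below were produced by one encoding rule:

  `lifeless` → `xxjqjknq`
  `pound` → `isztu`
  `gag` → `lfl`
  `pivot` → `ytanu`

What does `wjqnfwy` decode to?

The output letters match the input read backwards, each shifted +5: lifeless reversed is sselefil. Read the word backwards and shift each letter +5.
Undoing it on wjqnfwy: shift back: w−5=r, j−5=e, q−5=l, n−5=i, f−5=a, w−5=r, y−5=t → reliart; then reverse → trailer.

trailer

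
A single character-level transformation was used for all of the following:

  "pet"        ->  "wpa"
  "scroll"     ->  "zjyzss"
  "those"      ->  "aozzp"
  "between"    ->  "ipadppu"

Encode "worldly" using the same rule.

dzysksf

The shift depends on letter class: consonant p→w is +7, but vowel e→p is +11. The rule splits by letter class: vowels +11, consonants +7.
For worldly: w(cons)+7=d, o(vowel)+11=z, r(cons)+7=y, l(cons)+7=s, d(cons)+7=k, l(cons)+7=s, y(cons)+7=f.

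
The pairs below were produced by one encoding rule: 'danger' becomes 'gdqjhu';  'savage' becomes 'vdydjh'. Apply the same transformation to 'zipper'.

Each letter is shifted forward by 3 in the alphabet (a Caesar shift of +3).
For zipper: z+3=c, i+3=l, p+3=s, p+3=s, e+3=h, r+3=u.

clsshu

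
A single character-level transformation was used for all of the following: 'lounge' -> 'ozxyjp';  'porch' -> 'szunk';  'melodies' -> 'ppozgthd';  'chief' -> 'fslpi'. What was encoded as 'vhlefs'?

switch

Shifts by position in lounge: pos 0: l→o (+3), pos 1: o→z (+11), pos 2: u→x (+3), pos 3: n→y (+11) — repeating every 2. The shifts repeat in a cycle of length 2: positions 0,1,… shift by +3, +11, then the pattern repeats.
Decoding vhlefs: v−3=s, h−11=w, l−3=i, e−11=t, f−3=c, s−11=h.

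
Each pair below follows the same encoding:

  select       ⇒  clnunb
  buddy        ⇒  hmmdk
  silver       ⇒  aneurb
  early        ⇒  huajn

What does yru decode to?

The output letters match the input read backwards, each shifted +9: select reversed is tceles. Read the word backwards and shift each letter +9.
Undoing it on yru: shift back: y−9=p, r−9=i, u−9=l → pil; then reverse → lip.

lip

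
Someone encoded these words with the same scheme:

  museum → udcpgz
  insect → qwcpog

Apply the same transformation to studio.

Each letter shifts forward by (position + 8), i.e. 8, 9, 10, … — the shift grows by one for each successive letter.
Applying it to studio: s+8=a, t+9=c, u+10=e, d+11=o, i+12=u, o+13=b.

aceoub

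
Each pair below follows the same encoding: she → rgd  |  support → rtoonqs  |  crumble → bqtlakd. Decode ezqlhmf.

Compare letters: s→r is +25, h→g is +25, e→d is +25 — a constant shift. This is a Caesar cipher with shift 25.
Reversing it on ezqlhmf: e−25=f, z−25=a, q−25=r, l−25=m, h−25=i, m−25=n, f−25=g.

farming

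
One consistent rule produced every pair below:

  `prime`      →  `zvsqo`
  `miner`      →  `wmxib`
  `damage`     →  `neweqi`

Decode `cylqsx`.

submit

Shifts by position in prime: pos 0: p→z (+10), pos 1: r→v (+4), pos 2: i→s (+10), pos 3: m→q (+4) — repeating every 2. It's a Vigenère-style cipher with numeric key [10,4]: position i shifts by key[i mod 2].
Reversing it on cylqsx: c−10=s, y−4=u, l−10=b, q−4=m, s−10=i, x−4=t.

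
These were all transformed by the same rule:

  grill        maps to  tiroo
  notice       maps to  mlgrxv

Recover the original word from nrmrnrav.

minimize

Each pair mirrors across the alphabet (g↔t, r↔i, i↔r): positions sum to 25. Letters are reflected about the middle of the alphabet (position → 25−position): Atbash.
Decoding nrmrnrav: n↔m, r↔i, m↔n, r↔i, n↔m, r↔i, a↔z, v↔e.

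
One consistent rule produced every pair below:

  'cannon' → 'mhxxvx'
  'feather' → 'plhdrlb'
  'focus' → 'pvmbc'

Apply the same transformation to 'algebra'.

hvqllbh

The shift depends on letter class: consonant c→m is +10, but vowel a→h is +7. Vowels shift forward by 7 and consonants shift forward by 10.
On algebra: a(vowel)+7=h, l(cons)+10=v, g(cons)+10=q, e(vowel)+7=l, b(cons)+10=l, r(cons)+10=b, a(vowel)+7=h.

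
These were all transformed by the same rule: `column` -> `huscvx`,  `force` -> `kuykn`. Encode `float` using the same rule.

In column: c→h is +5, o→u is +6, l→s is +7, u→c is +8 — the shift increases by 1 each position. Letter i (0-indexed) is shifted by i+5, so successive shifts are 5, 6, 7, ….
For float: f+5=k, l+6=r, o+7=v, a+8=i, t+9=c.

krvic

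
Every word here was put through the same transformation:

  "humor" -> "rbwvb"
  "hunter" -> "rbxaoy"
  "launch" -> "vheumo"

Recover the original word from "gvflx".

woven

Shifts by position in humor: pos 0: h→r (+10), pos 1: u→b (+7), pos 2: m→w (+10), pos 3: o→v (+7) — repeating every 2. The shifts repeat in a cycle of length 2: positions 0,1,… shift by +10, +7, then the pattern repeats.
Decoding gvflx: g−10=w, v−7=o, f−10=v, l−7=e, x−10=n.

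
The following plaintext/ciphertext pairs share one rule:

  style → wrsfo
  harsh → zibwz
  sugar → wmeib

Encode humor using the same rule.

s(18)→w(22) and t(19)→r(17) fit y≡21x+8 (mod 26); the inverse of 21 mod 26 is 5. Each letter's alphabet position (a=0..z=25) is mapped through 21·x+8 mod 26 — an affine cipher.
For humor: h(7)→21·7+8≡25=z; u(20)→21·20+8≡12=m; m(12)→21·12+8≡0=a; o(14)→21·14+8≡16=q; r(17)→21·17+8≡1=b (all mod 26).

zmaqb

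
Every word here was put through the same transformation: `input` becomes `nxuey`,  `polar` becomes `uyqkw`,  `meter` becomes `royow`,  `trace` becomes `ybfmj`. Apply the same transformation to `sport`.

xztby

Shifts by position in input: pos 0: i→n (+5), pos 1: n→x (+10), pos 2: p→u (+5), pos 3: u→e (+10) — repeating every 2. It's a Vigenère-style cipher with numeric key [5,10]: position i shifts by key[i mod 2].
For sport: s+5=x, p+10=z, o+5=t, r+10=b, t+5=y.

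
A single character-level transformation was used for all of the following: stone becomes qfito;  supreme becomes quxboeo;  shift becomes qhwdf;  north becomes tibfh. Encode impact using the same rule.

wexgkf

s(18)→q(16) and t(19)→f(5) fit y≡15x+6 (mod 26); the inverse of 15 mod 26 is 7. This is an affine cipher: with a=0,…,z=25, each position x becomes (15x+6) mod 26.
On impact: i(8)→15·8+6≡22=w; m(12)→15·12+6≡4=e; p(15)→15·15+6≡23=x; a(0)→15·0+6≡6=g; c(2)→15·2+6≡10=k; t(19)→15·19+6≡5=f (all mod 26).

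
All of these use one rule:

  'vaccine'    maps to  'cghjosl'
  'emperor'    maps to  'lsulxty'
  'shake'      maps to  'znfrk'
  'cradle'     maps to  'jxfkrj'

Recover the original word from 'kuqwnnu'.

dolphin

Shifts by position in vaccine: pos 0: v→c (+7), pos 1: a→g (+6), pos 2: c→h (+5), pos 3: c→j (+7), pos 4: i→o (+6), pos 5: n→s (+5) — repeating every 3. A repeating key of period 3 is used — shifts +7, +6, +5 over and over.
Decoding kuqwnnu: k−7=d, u−6=o, q−5=l, w−7=p, n−6=h, n−5=i, u−7=n.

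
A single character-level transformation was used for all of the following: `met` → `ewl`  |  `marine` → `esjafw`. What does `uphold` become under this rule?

mhzgdv

Compare letters: m→e is +18, e→w is +18, t→l is +18 — a constant shift. This is a Caesar cipher with shift 18.
Applying it to uphold: u+18=m, p+18=h, h+18=z, o+18=g, l+18=d, d+18=v.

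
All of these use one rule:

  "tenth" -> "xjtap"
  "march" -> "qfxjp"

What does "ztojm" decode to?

voice

In tenth: t→x is +4, e→j is +5, n→t is +6, t→a is +7 — the shift increases by 1 each position. The shift increases by 1 at each position, starting from +4: 4, 5, 6, ….
Decoding ztojm: z−4=v, t−5=o, o−6=i, j−7=c, m−8=e.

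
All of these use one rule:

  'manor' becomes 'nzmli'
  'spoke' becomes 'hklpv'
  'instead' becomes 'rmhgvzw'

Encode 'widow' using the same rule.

drwld

Letters are reflected about the middle of the alphabet (position → 25−position): Atbash.
For widow: w↔d, i↔r, d↔w, o↔l, w↔d.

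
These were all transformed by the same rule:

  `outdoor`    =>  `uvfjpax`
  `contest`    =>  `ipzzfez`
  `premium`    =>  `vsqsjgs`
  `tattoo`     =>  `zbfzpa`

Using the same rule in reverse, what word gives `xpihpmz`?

Shifts by position in outdoor: pos 0: o→u (+6), pos 1: u→v (+1), pos 2: t→f (+12), pos 3: d→j (+6), pos 4: o→p (+1), pos 5: o→a (+12) — repeating every 3. A repeating key of period 3 is used — shifts +6, +1, +12 over and over.
Undoing it on xpihpmz: x−6=r, p−1=o, i−12=w, h−6=b, p−1=o, m−12=a, z−6=t.

rowboat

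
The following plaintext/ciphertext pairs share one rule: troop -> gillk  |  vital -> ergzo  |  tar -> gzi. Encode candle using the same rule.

Each letter is replaced by its mirror in the alphabet: a↔z, b↔y, c↔x, and so on (the Atbash cipher).
On candle: c↔x, a↔z, n↔m, d↔w, l↔o, e↔v.

xzmwov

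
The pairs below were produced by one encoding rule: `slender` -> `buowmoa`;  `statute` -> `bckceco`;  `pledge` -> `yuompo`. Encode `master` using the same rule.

vkbcoa

The shift depends on letter class: consonant s→b is +9, but vowel e→o is +10. Two shifts are in play — +10 for a/e/i/o/u, +9 for every other letter.
On master: m(cons)+9=v, a(vowel)+10=k, s(cons)+9=b, t(cons)+9=c, e(vowel)+10=o, r(cons)+9=a.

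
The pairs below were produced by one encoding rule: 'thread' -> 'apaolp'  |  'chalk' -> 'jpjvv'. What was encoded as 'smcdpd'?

In thread: t→a is +7, h→p is +8, r→a is +9, e→o is +10 — the shift increases by 1 each position. Each letter shifts forward by (position + 7), i.e. 7, 8, 9, … — the shift grows by one for each successive letter.
Undoing it on smcdpd: s−7=l, m−8=e, c−9=t, d−10=t, p−11=e, d−12=r.

letter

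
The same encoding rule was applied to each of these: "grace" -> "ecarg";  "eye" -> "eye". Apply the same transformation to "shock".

The output letters match the input read backwards: grace reversed is ecarg. It's just the letters in reverse order.
Applying it to shock: reverse → kcohs.

kcohs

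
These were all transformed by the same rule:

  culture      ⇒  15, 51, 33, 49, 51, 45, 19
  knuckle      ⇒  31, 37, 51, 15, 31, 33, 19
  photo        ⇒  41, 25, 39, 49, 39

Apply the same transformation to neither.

37, 19, 27, 49, 25, 19, 45

c(#3)→15 and u(#21)→51: differences scale by 2, so n = 2·pos + 9. The formula is n = 2×(alphabet index, a=1) + 9.
For neither: n=14→37, e=5→19, i=9→27, t=20→49, h=8→25, e=5→19, r=18→45.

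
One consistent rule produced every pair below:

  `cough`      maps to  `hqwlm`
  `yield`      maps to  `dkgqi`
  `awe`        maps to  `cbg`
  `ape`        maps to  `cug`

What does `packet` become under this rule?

uchpgy

Vowels shift forward by 2 and consonants shift forward by 5.
On packet: p(cons)+5=u, a(vowel)+2=c, c(cons)+5=h, k(cons)+5=p, e(vowel)+2=g, t(cons)+5=y.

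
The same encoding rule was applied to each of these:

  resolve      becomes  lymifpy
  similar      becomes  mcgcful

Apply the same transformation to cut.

It's a constant shift of +20 (ROT20).
For cut: c+20=w, u+20=o, t+20=n.

won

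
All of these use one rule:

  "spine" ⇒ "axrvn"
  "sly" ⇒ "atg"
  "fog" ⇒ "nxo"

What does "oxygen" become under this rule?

xfgonv

The rule splits by letter class: vowels +9, consonants +8.
On oxygen: o(vowel)+9=x, x(cons)+8=f, y(cons)+8=g, g(cons)+8=o, e(vowel)+9=n, n(cons)+8=v.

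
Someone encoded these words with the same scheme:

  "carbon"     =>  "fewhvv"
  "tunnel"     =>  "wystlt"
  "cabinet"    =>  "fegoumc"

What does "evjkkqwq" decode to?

breeding

Each letter shifts forward by (position + 3), i.e. 3, 4, 5, … — the shift grows by one for each successive letter.
Reversing it on evjkkqwq: e−3=b, v−4=r, j−5=e, k−6=e, k−7=d, q−8=i, w−9=n, q−10=g.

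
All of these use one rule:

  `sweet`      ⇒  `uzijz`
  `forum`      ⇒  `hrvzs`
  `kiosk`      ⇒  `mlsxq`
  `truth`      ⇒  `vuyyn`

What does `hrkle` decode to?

foggy

In sweet: s→u is +2, w→z is +3, e→i is +4, e→j is +5 — the shift increases by 1 each position. Each letter shifts forward by (position + 2), i.e. 2, 3, 4, … — the shift grows by one for each successive letter.
Undoing it on hrkle: h−2=f, r−3=o, k−4=g, l−5=g, e−6=y.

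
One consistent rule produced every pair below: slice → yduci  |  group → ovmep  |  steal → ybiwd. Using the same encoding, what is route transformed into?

This is an affine cipher: with a=0,…,z=25, each position x becomes (3x+22) mod 26.
For route: r(17)→3·17+22≡21=v; o(14)→3·14+22≡12=m; u(20)→3·20+22≡4=e; t(19)→3·19+22≡1=b; e(4)→3·4+22≡8=i (all mod 26).

vmebi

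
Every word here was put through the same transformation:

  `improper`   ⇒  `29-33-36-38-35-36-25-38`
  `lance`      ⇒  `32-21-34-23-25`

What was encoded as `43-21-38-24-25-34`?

i is letter #9 and maps to 29: an offset of 20. The number is (letter's place in the alphabet, a=1) + 20.
Reversing it on 43-21-38-24-25-34: 43→(43−20)÷1=23=w, 21→(21−20)÷1=1=a, 38→(38−20)÷1=18=r, 24→(24−20)÷1=4=d, 25→(25−20)÷1=5=e, 34→(34−20)÷1=14=n.

warden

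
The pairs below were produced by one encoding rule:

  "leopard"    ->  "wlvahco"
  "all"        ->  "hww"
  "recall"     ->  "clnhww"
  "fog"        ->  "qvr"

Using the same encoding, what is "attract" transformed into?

Vowels shift forward by 7 and consonants shift forward by 11.
Applying it to attract: a(vowel)+7=h, t(cons)+11=e, t(cons)+11=e, r(cons)+11=c, a(vowel)+7=h, c(cons)+11=n, t(cons)+11=e.

heechne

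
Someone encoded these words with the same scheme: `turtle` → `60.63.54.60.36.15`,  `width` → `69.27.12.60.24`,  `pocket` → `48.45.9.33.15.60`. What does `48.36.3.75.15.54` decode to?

t(#20)→60 and u(#21)→63: differences scale by 3, so n = 3·pos + 0. Each letter becomes 3×(its alphabet position, a=1..z=26).
Undoing it on 48.36.3.75.15.54: 48→(48−0)÷3=16=p, 36→(36−0)÷3=12=l, 3→(3−0)÷3=1=a, 75→(75−0)÷3=25=y, 15→(15−0)÷3=5=e, 54→(54−0)÷3=18=r.

player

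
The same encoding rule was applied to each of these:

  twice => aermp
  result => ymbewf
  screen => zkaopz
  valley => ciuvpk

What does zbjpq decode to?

staff

In twice: t→a is +7, w→e is +8, i→r is +9, c→m is +10 — the shift increases by 1 each position. Letter i (0-indexed) is shifted by i+7, so successive shifts are 7, 8, 9, ….
Decoding zbjpq: z−7=s, b−8=t, j−9=a, p−10=f, q−11=f.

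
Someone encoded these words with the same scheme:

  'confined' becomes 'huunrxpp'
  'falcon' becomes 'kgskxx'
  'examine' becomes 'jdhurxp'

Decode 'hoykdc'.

circus

In confined: c→h is +5, o→u is +6, n→u is +7, f→n is +8 — the shift increases by 1 each position. The shift increases by 1 at each position, starting from +5: 5, 6, 7, ….
Decoding hoykdc: h−5=c, o−6=i, y−7=r, k−8=c, d−9=u, c−10=s.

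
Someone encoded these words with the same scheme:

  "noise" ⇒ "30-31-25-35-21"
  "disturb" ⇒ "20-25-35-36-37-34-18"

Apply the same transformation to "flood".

Letters become their 1-based position plus 16 (so a→17, b→18, …).
Applying it to flood: f=6→22, l=12→28, o=15→31, o=15→31, d=4→20.

22-28-31-31-20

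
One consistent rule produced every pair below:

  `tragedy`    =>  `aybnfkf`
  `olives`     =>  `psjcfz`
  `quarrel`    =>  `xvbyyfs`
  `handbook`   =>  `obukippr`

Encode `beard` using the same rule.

The shift depends on letter class: consonant t→a is +7, but vowel a→b is +1. Two shifts are in play — +1 for a/e/i/o/u, +7 for every other letter.
On beard: b(cons)+7=i, e(vowel)+1=f, a(vowel)+1=b, r(cons)+7=y, d(cons)+7=k.

ifbyk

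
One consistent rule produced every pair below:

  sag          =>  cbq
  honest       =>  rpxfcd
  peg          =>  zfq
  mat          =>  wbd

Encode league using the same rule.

Vowels shift forward by 1 and consonants shift forward by 10.
Applying it to league: l(cons)+10=v, e(vowel)+1=f, a(vowel)+1=b, g(cons)+10=q, u(vowel)+1=v, e(vowel)+1=f.

vfbqvf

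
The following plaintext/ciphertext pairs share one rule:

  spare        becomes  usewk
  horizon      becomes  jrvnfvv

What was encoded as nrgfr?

Letter i (0-indexed) is shifted by i+2, so successive shifts are 2, 3, 4, ….
Reversing it on nrgfr: n−2=l, r−3=o, g−4=c, f−5=a, r−6=l.

local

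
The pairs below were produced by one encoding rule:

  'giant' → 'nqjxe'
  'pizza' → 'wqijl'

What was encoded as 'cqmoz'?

Each letter shifts forward by (position + 7), i.e. 7, 8, 9, … — the shift grows by one for each successive letter.
Undoing it on cqmoz: c−7=v, q−8=i, m−9=d, o−10=e, z−11=o.

video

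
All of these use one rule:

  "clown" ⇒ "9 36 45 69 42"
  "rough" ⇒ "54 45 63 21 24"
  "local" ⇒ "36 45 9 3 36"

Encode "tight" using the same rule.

c(#3)→9 and l(#12)→36: differences scale by 3, so n = 3·pos + 0. The formula is n = 3×(alphabet index, a=1).
For tight: t=20→60, i=9→27, g=7→21, h=8→24, t=20→60.

60 27 21 24 60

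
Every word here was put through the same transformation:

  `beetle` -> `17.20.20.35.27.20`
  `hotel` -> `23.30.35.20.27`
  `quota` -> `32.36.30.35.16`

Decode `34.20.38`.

sew

Letters become their 1-based position plus 15 (so a→16, b→17, …).
Decoding 34.20.38: 34→(34−15)÷1=19=s, 20→(20−15)÷1=5=e, 38→(38−15)÷1=23=w.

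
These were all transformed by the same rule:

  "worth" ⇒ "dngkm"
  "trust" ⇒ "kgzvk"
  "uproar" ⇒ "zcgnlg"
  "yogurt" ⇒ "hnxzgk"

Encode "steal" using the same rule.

This is an affine cipher: with a=0,…,z=25, each position x becomes (15x+11) mod 26.
On steal: s(18)→15·18+11≡21=v; t(19)→15·19+11≡10=k; e(4)→15·4+11≡19=t; a(0)→15·0+11≡11=l; l(11)→15·11+11≡20=u (all mod 26).

vktlu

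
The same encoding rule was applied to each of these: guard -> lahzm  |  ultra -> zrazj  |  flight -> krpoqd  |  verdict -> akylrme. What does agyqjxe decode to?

In guard: g→l is +5, u→a is +6, a→h is +7, r→z is +8 — the shift increases by 1 each position. Each letter shifts forward by (position + 5), i.e. 5, 6, 7, … — the shift grows by one for each successive letter.
Reversing it on agyqjxe: a−5=v, g−6=a, y−7=r, q−8=i, j−9=a, x−10=n, e−11=t.

variant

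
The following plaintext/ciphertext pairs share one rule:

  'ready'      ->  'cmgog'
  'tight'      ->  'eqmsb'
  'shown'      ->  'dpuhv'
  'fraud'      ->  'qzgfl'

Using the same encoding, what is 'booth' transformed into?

mwuep

Shifts by position in ready: pos 0: r→c (+11), pos 1: e→m (+8), pos 2: a→g (+6), pos 3: d→o (+11), pos 4: y→g (+8) — repeating every 3. The shifts repeat in a cycle of length 3: positions 0,1,… shift by +11, +8, +6, then the pattern repeats.
Applying it to booth: b+11=m, o+8=w, o+6=u, t+11=e, h+8=p.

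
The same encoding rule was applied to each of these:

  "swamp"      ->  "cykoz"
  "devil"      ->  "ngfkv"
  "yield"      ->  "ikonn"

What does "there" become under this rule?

Shifts by position in swamp: pos 0: s→c (+10), pos 1: w→y (+2), pos 2: a→k (+10), pos 3: m→o (+2) — repeating every 2. It's a Vigenère-style cipher with numeric key [10,2]: position i shifts by key[i mod 2].
Applying it to there: t+10=d, h+2=j, e+10=o, r+2=t, e+10=o.

djoto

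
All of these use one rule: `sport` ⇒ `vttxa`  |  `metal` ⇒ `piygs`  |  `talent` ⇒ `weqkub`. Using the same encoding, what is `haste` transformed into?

kexzl

In sport: s→v is +3, p→t is +4, o→t is +5, r→x is +6 — the shift increases by 1 each position. Each letter shifts forward by (position + 3), i.e. 3, 4, 5, … — the shift grows by one for each successive letter.
Applying it to haste: h+3=k, a+4=e, s+5=x, t+6=z, e+7=l.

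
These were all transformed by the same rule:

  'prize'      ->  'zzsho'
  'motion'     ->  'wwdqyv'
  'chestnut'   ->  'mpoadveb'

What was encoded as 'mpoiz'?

Shifts by position in prize: pos 0: p→z (+10), pos 1: r→z (+8), pos 2: i→s (+10), pos 3: z→h (+8) — repeating every 2. The shifts repeat in a cycle of length 2: positions 0,1,… shift by +10, +8, then the pattern repeats.
Decoding mpoiz: m−10=c, p−8=h, o−10=e, i−8=a, z−10=p.

cheap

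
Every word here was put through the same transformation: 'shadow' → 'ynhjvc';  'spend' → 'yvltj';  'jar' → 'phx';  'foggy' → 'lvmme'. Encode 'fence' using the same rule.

The shift depends on letter class: consonant s→y is +6, but vowel a→h is +7. Two shifts are in play — +7 for a/e/i/o/u, +6 for every other letter.
Applying it to fence: f(cons)+6=l, e(vowel)+7=l, n(cons)+6=t, c(cons)+6=i, e(vowel)+7=l.

lltil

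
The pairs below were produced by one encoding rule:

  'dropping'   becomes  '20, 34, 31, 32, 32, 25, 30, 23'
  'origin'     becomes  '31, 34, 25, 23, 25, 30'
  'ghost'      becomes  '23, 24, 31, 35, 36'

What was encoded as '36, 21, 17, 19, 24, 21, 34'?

teacher

d is letter #4 and maps to 20: an offset of 16. Each letter is replaced by its alphabet position (a=1..z=26) + 16.
Undoing it on 36, 21, 17, 19, 24, 21, 34: 36→(36−16)÷1=20=t, 21→(21−16)÷1=5=e, 17→(17−16)÷1=1=a, 19→(19−16)÷1=3=c, 24→(24−16)÷1=8=h, 21→(21−16)÷1=5=e, 34→(34−16)÷1=18=r.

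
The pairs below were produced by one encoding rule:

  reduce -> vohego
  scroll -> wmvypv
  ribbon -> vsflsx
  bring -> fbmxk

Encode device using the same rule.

hozsgo

Shifts by position in reduce: pos 0: r→v (+4), pos 1: e→o (+10), pos 2: d→h (+4), pos 3: u→e (+10) — repeating every 2. The shifts repeat in a cycle of length 2: positions 0,1,… shift by +4, +10, then the pattern repeats.
On device: d+4=h, e+10=o, v+4=z, i+10=s, c+4=g, e+10=o.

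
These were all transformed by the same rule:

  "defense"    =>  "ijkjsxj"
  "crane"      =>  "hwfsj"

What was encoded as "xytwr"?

It's a constant shift of +5 (ROT5).
Decoding xytwr: x−5=s, y−5=t, t−5=o, w−5=r, r−5=m.

storm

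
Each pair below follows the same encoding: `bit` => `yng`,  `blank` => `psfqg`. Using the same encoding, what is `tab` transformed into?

gfy

The output letters match the input read backwards, each shifted +5: bit reversed is tib. Read the word backwards and shift each letter +5.
On tab: reverse → bat; then shift: b+5=g, a+5=f, t+5=y.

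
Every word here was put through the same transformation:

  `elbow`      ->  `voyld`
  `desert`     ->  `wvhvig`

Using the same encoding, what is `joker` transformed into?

Each pair mirrors across the alphabet (e↔v, l↔o, b↔y): positions sum to 25. Letters are reflected about the middle of the alphabet (position → 25−position): Atbash.
Applying it to joker: j↔q, o↔l, k↔p, e↔v, r↔i.

qlpvi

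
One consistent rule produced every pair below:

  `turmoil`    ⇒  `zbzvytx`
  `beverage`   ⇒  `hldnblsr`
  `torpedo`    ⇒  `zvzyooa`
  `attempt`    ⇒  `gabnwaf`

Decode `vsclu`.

pluck

Each letter shifts forward by (position + 6), i.e. 6, 7, 8, … — the shift grows by one for each successive letter.
Reversing it on vsclu: v−6=p, s−7=l, c−8=u, l−9=c, u−10=k.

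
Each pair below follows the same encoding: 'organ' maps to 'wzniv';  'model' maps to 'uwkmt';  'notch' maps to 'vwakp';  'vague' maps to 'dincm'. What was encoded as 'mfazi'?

extra

Shifts by position in organ: pos 0: o→w (+8), pos 1: r→z (+8), pos 2: g→n (+7), pos 3: a→i (+8), pos 4: n→v (+8) — repeating every 3. A repeating key of period 3 is used — shifts +8, +8, +7 over and over.
Undoing it on mfazi: m−8=e, f−8=x, a−7=t, z−8=r, i−8=a.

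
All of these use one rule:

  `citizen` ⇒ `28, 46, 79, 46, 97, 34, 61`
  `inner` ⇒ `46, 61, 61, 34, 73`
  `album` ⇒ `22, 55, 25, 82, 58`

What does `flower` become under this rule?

The formula is n = 3×(alphabet index, a=1) + 19.
For flower: f=6→37, l=12→55, o=15→64, w=23→88, e=5→34, r=18→73.

37, 55, 64, 88, 34, 73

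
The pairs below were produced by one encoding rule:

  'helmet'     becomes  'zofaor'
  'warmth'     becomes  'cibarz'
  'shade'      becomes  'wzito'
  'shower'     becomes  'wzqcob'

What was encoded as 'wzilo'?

Treating letters as 0–25, the rule is x ↦ 21x + 8 (mod 26).
Undoing it on wzilo: w(22)→5·(22−8)≡18=s; z(25)→5·(25−8)≡7=h; i(8)→5·(8−8)≡0=a; l(11)→5·(11−8)≡15=p; o(14)→5·(14−8)≡4=e (all mod 26).

shape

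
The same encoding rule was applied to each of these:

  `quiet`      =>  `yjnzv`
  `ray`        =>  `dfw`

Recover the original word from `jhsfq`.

The output letters match the input read backwards, each shifted +5: quiet reversed is teiuq. The word is reversed, then every letter is shifted forward by 5.
Decoding jhsfq: shift back: j−5=e, h−5=c, s−5=n, f−5=a, q−5=l → ecnal; then reverse → lance.

lance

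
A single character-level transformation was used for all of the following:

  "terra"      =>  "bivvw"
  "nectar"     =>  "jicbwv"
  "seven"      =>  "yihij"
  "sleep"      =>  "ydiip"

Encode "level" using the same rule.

dihid

t(19)→b(1) and e(4)→i(8) fit y≡3x+22 (mod 26); the inverse of 3 mod 26 is 9. Each letter's alphabet position (a=0..z=25) is mapped through 3·x+22 mod 26 — an affine cipher.
Applying it to level: l(11)→3·11+22≡3=d; e(4)→3·4+22≡8=i; v(21)→3·21+22≡7=h; e(4)→3·4+22≡8=i; l(11)→3·11+22≡3=d (all mod 26).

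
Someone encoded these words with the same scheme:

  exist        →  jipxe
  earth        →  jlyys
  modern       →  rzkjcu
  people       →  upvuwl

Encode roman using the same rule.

wztfy

A repeating key of period 3 is used — shifts +5, +11, +7 over and over.
On roman: r+5=w, o+11=z, m+7=t, a+5=f, n+11=y.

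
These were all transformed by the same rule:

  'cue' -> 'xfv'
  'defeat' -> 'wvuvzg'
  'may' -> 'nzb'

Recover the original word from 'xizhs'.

Each pair mirrors across the alphabet (c↔x, u↔f, e↔v): positions sum to 25. Each letter is replaced by its mirror in the alphabet: a↔z, b↔y, c↔x, and so on (the Atbash cipher).
Reversing it on xizhs: x↔c, i↔r, z↔a, h↔s, s↔h.

crash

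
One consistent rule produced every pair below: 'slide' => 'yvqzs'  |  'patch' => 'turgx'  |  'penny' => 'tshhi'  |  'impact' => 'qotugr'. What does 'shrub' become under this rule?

Treating letters as 0–25, the rule is x ↦ 19x + 20 (mod 26).
On shrub: s(18)→19·18+20≡24=y; h(7)→19·7+20≡23=x; r(17)→19·17+20≡5=f; u(20)→19·20+20≡10=k; b(1)→19·1+20≡13=n (all mod 26).

yxfkn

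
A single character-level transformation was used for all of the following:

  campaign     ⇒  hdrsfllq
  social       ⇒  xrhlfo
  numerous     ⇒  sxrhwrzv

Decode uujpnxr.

premium

Shifts by position in campaign: pos 0: c→h (+5), pos 1: a→d (+3), pos 2: m→r (+5), pos 3: p→s (+3) — repeating every 2. The shifts repeat in a cycle of length 2: positions 0,1,… shift by +5, +3, then the pattern repeats.
Decoding uujpnxr: u−5=p, u−3=r, j−5=e, p−3=m, n−5=i, x−3=u, r−5=m.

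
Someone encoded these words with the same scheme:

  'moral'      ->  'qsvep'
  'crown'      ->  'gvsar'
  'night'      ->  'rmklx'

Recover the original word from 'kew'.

Compare letters: m→q is +4, o→s is +4, r→v is +4 — a constant shift. Each letter is shifted forward by 4 in the alphabet (a Caesar shift of +4).
Decoding kew: k−4=g, e−4=a, w−4=s.

gas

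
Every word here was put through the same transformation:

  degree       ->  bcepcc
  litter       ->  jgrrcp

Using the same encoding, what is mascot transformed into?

This is a Caesar cipher with shift 24.
On mascot: m+24=k, a+24=y, s+24=q, c+24=a, o+24=m, t+24=r.

kyqamr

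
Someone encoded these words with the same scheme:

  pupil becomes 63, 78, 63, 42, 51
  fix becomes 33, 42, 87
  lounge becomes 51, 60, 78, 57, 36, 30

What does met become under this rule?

54, 30, 75

p(#16)→63 and u(#21)→78: differences scale by 3, so n = 3·pos + 15. Each letter becomes 3×(its alphabet position, a=1..z=26) + 15.
Applying it to met: m=13→54, e=5→30, t=20→75.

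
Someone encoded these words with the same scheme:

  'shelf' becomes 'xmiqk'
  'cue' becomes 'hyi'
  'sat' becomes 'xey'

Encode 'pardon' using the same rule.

The rule splits by letter class: vowels +4, consonants +5.
On pardon: p(cons)+5=u, a(vowel)+4=e, r(cons)+5=w, d(cons)+5=i, o(vowel)+4=s, n(cons)+5=s.

uewiss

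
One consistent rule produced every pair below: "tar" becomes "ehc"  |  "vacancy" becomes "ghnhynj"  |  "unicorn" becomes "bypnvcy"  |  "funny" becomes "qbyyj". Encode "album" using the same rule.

hwmbx

The rule splits by letter class: vowels +7, consonants +11.
Applying it to album: a(vowel)+7=h, l(cons)+11=w, b(cons)+11=m, u(vowel)+7=b, m(cons)+11=x.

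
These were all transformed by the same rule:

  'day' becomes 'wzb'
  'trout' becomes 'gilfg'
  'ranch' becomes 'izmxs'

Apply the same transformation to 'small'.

hnzoo

Each pair mirrors across the alphabet (d↔w, a↔z, y↔b): positions sum to 25. Letters are reflected about the middle of the alphabet (position → 25−position): Atbash.
Applying it to small: s↔h, m↔n, a↔z, l↔o, l↔o.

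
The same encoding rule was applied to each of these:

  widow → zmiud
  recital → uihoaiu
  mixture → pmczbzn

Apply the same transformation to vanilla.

Letter i (0-indexed) is shifted by i+3, so successive shifts are 3, 4, 5, ….
On vanilla: v+3=y, a+4=e, n+5=s, i+6=o, l+7=s, l+8=t, a+9=j.

yesostj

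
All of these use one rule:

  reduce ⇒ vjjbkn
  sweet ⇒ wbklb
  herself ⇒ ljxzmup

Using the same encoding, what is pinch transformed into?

tntjp

The shift increases by 1 at each position, starting from +4: 4, 5, 6, ….
For pinch: p+4=t, i+5=n, n+6=t, c+7=j, h+8=p.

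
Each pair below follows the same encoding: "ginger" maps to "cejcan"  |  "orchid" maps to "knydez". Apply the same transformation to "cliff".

Compare letters: g→c is +22, i→e is +22, n→j is +22 — a constant shift. This is a Caesar cipher with shift 22.
For cliff: c+22=y, l+22=h, i+22=e, f+22=b, f+22=b.

yhebb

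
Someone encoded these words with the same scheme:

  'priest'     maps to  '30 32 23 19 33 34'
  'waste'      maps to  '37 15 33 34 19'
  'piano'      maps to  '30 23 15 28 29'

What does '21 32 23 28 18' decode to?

grind

Each letter is replaced by its alphabet position (a=1..z=26) + 14.
Reversing it on 21 32 23 28 18: 21→(21−14)÷1=7=g, 32→(32−14)÷1=18=r, 23→(23−14)÷1=9=i, 28→(28−14)÷1=14=n, 18→(18−14)÷1=4=d.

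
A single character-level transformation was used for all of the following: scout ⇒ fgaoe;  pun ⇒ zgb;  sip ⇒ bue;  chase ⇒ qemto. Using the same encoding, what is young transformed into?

szgak

Read the word backwards and shift each letter +12.
For young: reverse → gnuoy; then shift: g+12=s, n+12=z, u+12=g, o+12=a, y+12=k.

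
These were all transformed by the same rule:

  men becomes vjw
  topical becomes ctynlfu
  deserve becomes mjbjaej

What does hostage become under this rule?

qtbcfpj

The shift depends on letter class: consonant m→v is +9, but vowel e→j is +5. Two shifts are in play — +5 for a/e/i/o/u, +9 for every other letter.
For hostage: h(cons)+9=q, o(vowel)+5=t, s(cons)+9=b, t(cons)+9=c, a(vowel)+5=f, g(cons)+9=p, e(vowel)+5=j.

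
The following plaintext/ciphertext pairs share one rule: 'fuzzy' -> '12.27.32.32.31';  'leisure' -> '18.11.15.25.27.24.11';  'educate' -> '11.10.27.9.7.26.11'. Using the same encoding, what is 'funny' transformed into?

f is letter #6 and maps to 12: an offset of 6. The number is (letter's place in the alphabet, a=1) + 6.
Applying it to funny: f=6→12, u=21→27, n=14→20, n=14→20, y=25→31.

12.27.20.20.31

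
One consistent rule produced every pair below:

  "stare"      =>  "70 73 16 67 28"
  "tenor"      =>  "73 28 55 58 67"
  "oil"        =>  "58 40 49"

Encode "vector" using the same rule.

79 28 22 73 58 67

With a=1..z=26, the number is 3·pos + 13.
Applying it to vector: v=22→79, e=5→28, c=3→22, t=20→73, o=15→58, r=18→67.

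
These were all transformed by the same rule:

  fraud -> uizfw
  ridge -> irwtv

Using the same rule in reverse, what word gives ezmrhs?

vanish

Each pair mirrors across the alphabet (f↔u, r↔i, a↔z): positions sum to 25. Each letter is replaced by its mirror in the alphabet: a↔z, b↔y, c↔x, and so on (the Atbash cipher).
Reversing it on ezmrhs: e↔v, z↔a, m↔n, r↔i, h↔s, s↔h.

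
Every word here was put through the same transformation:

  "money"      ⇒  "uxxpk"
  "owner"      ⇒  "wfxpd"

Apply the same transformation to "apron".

In money: m→u is +8, o→x is +9, n→x is +10, e→p is +11 — the shift increases by 1 each position. The shift increases by 1 at each position, starting from +8: 8, 9, 10, ….
For apron: a+8=i, p+9=y, r+10=b, o+11=z, n+12=z.

iybzz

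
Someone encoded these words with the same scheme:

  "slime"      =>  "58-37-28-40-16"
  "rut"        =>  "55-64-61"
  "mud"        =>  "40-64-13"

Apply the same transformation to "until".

64-43-61-28-37

The formula is n = 3×(alphabet index, a=1) + 1.
On until: u=21→64, n=14→43, t=20→61, i=9→28, l=12→37.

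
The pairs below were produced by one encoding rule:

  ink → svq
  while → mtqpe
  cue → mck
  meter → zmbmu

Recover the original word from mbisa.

The output letters match the input read backwards, each shifted +8: ink reversed is kni. Read the word backwards and shift each letter +8.
Decoding mbisa: shift back: m−8=e, b−8=t, i−8=a, s−8=k, a−8=s → etaks; then reverse → skate.

skate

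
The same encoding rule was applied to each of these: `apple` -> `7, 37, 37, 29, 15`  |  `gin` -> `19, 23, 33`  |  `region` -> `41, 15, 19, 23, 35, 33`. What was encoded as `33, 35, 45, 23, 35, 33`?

a(#1)→7 and p(#16)→37: differences scale by 2, so n = 2·pos + 5. Each letter becomes 2×(its alphabet position, a=1..z=26) + 5.
Reversing it on 33, 35, 45, 23, 35, 33: 33→(33−5)÷2=14=n, 35→(35−5)÷2=15=o, 45→(45−5)÷2=20=t, 23→(23−5)÷2=9=i, 35→(35−5)÷2=15=o, 33→(33−5)÷2=14=n.

notion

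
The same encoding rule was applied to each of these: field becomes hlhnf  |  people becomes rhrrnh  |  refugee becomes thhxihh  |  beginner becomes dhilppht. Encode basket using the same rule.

ddumhv

The shift depends on letter class: consonant f→h is +2, but vowel i→l is +3. Two shifts are in play — +3 for a/e/i/o/u, +2 for every other letter.
On basket: b(cons)+2=d, a(vowel)+3=d, s(cons)+2=u, k(cons)+2=m, e(vowel)+3=h, t(cons)+2=v.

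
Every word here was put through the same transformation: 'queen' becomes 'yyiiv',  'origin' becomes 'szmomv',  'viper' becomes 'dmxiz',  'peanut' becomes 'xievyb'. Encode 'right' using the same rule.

Two shifts are in play — +4 for a/e/i/o/u, +8 for every other letter.
For right: r(cons)+8=z, i(vowel)+4=m, g(cons)+8=o, h(cons)+8=p, t(cons)+8=b.

zmopb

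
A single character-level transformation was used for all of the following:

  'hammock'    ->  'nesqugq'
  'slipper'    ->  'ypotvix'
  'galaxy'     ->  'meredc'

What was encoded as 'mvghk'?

grade

The shifts repeat in a cycle of length 2: positions 0,1,… shift by +6, +4, then the pattern repeats.
Decoding mvghk: m−6=g, v−4=r, g−6=a, h−4=d, k−6=e.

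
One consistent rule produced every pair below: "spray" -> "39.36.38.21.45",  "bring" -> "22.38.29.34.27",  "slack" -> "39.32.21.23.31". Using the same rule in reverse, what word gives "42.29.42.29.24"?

vivid

Each letter is replaced by its alphabet position (a=1..z=26) + 20.
Undoing it on 42.29.42.29.24: 42→(42−20)÷1=22=v, 29→(29−20)÷1=9=i, 42→(42−20)÷1=22=v, 29→(29−20)÷1=9=i, 24→(24−20)÷1=4=d.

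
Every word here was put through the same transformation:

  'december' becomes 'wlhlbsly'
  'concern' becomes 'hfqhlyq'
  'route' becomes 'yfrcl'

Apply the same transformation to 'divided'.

wtgtwlw

This is an affine cipher: with a=0,…,z=25, each position x becomes (15x+3) mod 26.
Applying it to divided: d(3)→15·3+3≡22=w; i(8)→15·8+3≡19=t; v(21)→15·21+3≡6=g; i(8)→15·8+3≡19=t; d(3)→15·3+3≡22=w; e(4)→15·4+3≡11=l; d(3)→15·3+3≡22=w (all mod 26).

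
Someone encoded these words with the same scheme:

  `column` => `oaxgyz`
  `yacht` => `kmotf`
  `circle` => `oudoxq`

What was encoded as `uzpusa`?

indigo

Compare letters: c→o is +12, o→a is +12, l→x is +12 — a constant shift. Each letter is shifted forward by 12 in the alphabet (a Caesar shift of +12).
Reversing it on uzpusa: u−12=i, z−12=n, p−12=d, u−12=i, s−12=g, a−12=o.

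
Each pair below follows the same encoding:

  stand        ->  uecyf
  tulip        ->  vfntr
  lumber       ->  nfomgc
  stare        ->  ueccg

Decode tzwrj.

rough

A repeating key of period 2 is used — shifts +2, +11 over and over.
Reversing it on tzwrj: t−2=r, z−11=o, w−2=u, r−11=g, j−2=h.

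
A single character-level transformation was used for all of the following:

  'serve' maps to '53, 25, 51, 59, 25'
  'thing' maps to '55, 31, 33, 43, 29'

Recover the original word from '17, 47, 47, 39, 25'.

Each letter becomes 2×(its alphabet position, a=1..z=26) + 15.
Decoding 17, 47, 47, 39, 25: 17→(17−15)÷2=1=a, 47→(47−15)÷2=16=p, 47→(47−15)÷2=16=p, 39→(39−15)÷2=12=l, 25→(25−15)÷2=5=e.

apple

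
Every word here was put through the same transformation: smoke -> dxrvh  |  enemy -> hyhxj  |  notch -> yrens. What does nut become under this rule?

Vowels shift forward by 3 and consonants shift forward by 11.
Applying it to nut: n(cons)+11=y, u(vowel)+3=x, t(cons)+11=e.

yxe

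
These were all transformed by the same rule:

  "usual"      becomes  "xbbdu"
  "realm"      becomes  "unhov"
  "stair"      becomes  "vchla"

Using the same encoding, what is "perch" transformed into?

snyfq

Shifts by position in usual: pos 0: u→x (+3), pos 1: s→b (+9), pos 2: u→b (+7), pos 3: a→d (+3), pos 4: l→u (+9) — repeating every 3. A repeating key of period 3 is used — shifts +3, +9, +7 over and over.
On perch: p+3=s, e+9=n, r+7=y, c+3=f, h+9=q.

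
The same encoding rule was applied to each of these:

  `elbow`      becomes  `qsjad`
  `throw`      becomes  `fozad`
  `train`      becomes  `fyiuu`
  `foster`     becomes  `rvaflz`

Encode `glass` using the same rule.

Shifts by position in elbow: pos 0: e→q (+12), pos 1: l→s (+7), pos 2: b→j (+8), pos 3: o→a (+12), pos 4: w→d (+7) — repeating every 3. It's a Vigenère-style cipher with numeric key [12,7,8]: position i shifts by key[i mod 3].
For glass: g+12=s, l+7=s, a+8=i, s+12=e, s+7=z.

ssiez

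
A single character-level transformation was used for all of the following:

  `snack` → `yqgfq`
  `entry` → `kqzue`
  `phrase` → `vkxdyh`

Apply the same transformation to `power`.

Shifts by position in snack: pos 0: s→y (+6), pos 1: n→q (+3), pos 2: a→g (+6), pos 3: c→f (+3) — repeating every 2. The shifts repeat in a cycle of length 2: positions 0,1,… shift by +6, +3, then the pattern repeats.
On power: p+6=v, o+3=r, w+6=c, e+3=h, r+6=x.

vrchx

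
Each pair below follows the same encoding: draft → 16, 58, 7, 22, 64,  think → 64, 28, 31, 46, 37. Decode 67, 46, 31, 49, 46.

union

d(#4)→16 and r(#18)→58: differences scale by 3, so n = 3·pos + 4. The formula is n = 3×(alphabet index, a=1) + 4.
Decoding 67, 46, 31, 49, 46: 67→(67−4)÷3=21=u, 46→(46−4)÷3=14=n, 31→(31−4)÷3=9=i, 49→(49−4)÷3=15=o, 46→(46−4)÷3=14=n.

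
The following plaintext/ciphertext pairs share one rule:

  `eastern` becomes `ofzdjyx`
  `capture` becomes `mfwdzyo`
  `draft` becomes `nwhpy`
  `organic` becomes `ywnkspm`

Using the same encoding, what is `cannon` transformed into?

It's a Vigenère-style cipher with numeric key [10,5,7]: position i shifts by key[i mod 3].
For cannon: c+10=m, a+5=f, n+7=u, n+10=x, o+5=t, n+7=u.

mfuxtu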